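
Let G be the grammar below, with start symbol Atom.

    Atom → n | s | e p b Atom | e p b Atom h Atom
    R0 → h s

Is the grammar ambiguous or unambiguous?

Witness: e p b e p b n h n

Derivation 1: Atom ⇒ e p b Atom ⇒ e p b e p b Atom h Atom ⇒ e p b e p b n h Atom ⇒ e p b e p b n h n
Derivation 2: Atom ⇒ e p b Atom h Atom ⇒ e p b e p b Atom h Atom ⇒ e p b e p b n h Atom ⇒ e p b e p b n h n

Two distinct leftmost derivations for the same string.

Ambiguous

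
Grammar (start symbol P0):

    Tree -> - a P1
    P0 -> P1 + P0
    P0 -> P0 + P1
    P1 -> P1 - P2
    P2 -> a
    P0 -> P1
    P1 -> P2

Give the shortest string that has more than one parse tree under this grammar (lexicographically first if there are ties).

length 1: no string has ≥2 trees
length 3: a + a has 2 parse trees

Two derivations of a + a:
  P0 ⇒ P1 + P0 ⇒ P2 + P0 ⇒ a + P0 ⇒ a + P1 ⇒ a + P2 ⇒ a + a
  P0 ⇒ P0 + P1 ⇒ P1 + P1 ⇒ P2 + P1 ⇒ a + P1 ⇒ a + P2 ⇒ a + a

a + a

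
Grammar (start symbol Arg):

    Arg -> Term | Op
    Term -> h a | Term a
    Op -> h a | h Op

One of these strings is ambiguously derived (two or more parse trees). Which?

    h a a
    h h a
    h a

h a a: 1 tree
h h a: 1 tree
h a: 2 trees

h a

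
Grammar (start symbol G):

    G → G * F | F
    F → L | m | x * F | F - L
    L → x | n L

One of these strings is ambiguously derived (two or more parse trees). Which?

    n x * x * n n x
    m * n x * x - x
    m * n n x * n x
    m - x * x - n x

n x * x * n n x

n x * x * n n x: 2 trees
m * n x * x - x: 1 tree
m * n n x * n x: 1 tree
m - x * x - n x: 1 tree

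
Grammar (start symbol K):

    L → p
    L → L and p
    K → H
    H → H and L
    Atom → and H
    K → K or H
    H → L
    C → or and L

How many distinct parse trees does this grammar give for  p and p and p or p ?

4

Parse trees for p and p and p or p:
  [K [K [H [H [L p]] and [L [L p] and p]]] or [H [L p]]]
  [K [K [H [H [H [L p]] and [L p]] and [L p]]] or [H [L p]]]
  [K [K [H [H [L [L p] and p]] and [L p]]] or [H [L p]]]
  [K [K [H [L [L [L p] and p] and p]]] or [H [L p]]]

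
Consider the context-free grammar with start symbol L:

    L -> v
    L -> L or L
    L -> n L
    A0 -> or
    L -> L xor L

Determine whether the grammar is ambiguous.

Ambiguous

Witness: n v or v

Derivation 1: L ⇒ L or L ⇒ n L or L ⇒ n v or L ⇒ n v or v
Derivation 2: L ⇒ n L ⇒ n L or L ⇒ n v or L ⇒ n v or v

Two distinct leftmost derivations for the same string.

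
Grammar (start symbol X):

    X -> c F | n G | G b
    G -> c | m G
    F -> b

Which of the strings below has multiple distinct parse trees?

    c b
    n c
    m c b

c b: 2 trees
n c: 1 tree
m c b: 1 tree

c b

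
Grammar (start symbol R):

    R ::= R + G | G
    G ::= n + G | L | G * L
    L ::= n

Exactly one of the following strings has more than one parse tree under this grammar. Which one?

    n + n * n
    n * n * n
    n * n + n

n + n * n: 3 trees
n * n * n: 1 tree
n * n + n: 1 tree

n + n * n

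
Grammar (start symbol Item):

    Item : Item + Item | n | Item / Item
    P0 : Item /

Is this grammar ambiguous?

Ambiguous

Witness: n + n + n

Derivation 1: Item ⇒ Item + Item ⇒ Item + Item + Item ⇒ n + Item + Item ⇒ n + n + Item ⇒ n + n + n
Derivation 2: Item ⇒ Item + Item ⇒ n + Item ⇒ n + Item + Item ⇒ n + n + Item ⇒ n + n + n

Two distinct leftmost derivations for the same string.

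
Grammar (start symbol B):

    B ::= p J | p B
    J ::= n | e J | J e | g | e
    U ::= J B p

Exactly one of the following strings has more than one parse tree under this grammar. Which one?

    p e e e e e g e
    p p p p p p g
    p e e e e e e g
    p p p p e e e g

p e e e e e g e: 6 trees
p p p p p p g: 1 tree
p e e e e e e g: 1 tree
p p p p e e e g: 1 tree

p e e e e e g e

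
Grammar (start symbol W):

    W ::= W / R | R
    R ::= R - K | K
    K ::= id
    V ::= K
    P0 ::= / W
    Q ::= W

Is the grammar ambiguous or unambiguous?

Unambiguous

Only W, R, K are reachable from W; ignoring the rest: The grammar is stratified — W handles '/' (left-recursive), R handles '-', K atoms. Each operator has a fixed associativity and precedence level, so every string has one parse.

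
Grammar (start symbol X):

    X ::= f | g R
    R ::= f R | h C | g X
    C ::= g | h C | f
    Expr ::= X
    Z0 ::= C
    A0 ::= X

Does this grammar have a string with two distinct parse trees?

(Expr, Z0, A0 are unreachable from X, so their rules don't affect L(X).) Restricted to the reachable nonterminals, every rule has the form A → t or A → t B, and no two rules for the same A share a first terminal. The grammar encodes a DFA — one run per string.

Unambiguous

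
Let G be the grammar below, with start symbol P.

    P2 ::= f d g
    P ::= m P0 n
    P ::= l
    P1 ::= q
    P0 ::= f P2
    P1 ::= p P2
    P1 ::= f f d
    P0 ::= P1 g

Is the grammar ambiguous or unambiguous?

Witness: m f f d g n

Derivation 1: P ⇒ m P0 n ⇒ m f P2 n ⇒ m f f d g n
Derivation 2: P ⇒ m P0 n ⇒ m P1 g n ⇒ m f f d g n

Two distinct leftmost derivations for the same string.

Ambiguous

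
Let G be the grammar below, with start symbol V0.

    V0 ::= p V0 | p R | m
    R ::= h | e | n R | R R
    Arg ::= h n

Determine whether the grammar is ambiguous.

Ambiguous

Witness: p e e e

Derivation 1: V0 ⇒ p R ⇒ p R R ⇒ p e R ⇒ p e R R ⇒ p e e R ⇒ p e e e
Derivation 2: V0 ⇒ p R ⇒ p R R ⇒ p R R R ⇒ p e R R ⇒ p e e R ⇒ p e e e

Two distinct leftmost derivations for the same string.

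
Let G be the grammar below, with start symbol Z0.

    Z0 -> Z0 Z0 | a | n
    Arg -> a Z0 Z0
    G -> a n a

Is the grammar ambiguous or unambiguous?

Witness: a a a

Derivation 1: Z0 ⇒ Z0 Z0 ⇒ Z0 Z0 Z0 ⇒ a Z0 Z0 ⇒ a a Z0 ⇒ a a a
Derivation 2: Z0 ⇒ Z0 Z0 ⇒ a Z0 ⇒ a Z0 Z0 ⇒ a a Z0 ⇒ a a a

Two distinct leftmost derivations for the same string.

Ambiguous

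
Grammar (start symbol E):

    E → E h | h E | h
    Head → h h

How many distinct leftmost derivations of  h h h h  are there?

8

Parse trees for h h h h:
  [E [E [E [E h] h] h] h]
  [E [E [E h [E h]] h] h]
  [E [E h [E [E h] h]] h]
  [E [E h [E h [E h]]] h]
  [E h [E [E [E h] h] h]]
  [E h [E [E h [E h]] h]]
  [E h [E h [E [E h] h]]]
  [E h [E h [E h [E h]]]]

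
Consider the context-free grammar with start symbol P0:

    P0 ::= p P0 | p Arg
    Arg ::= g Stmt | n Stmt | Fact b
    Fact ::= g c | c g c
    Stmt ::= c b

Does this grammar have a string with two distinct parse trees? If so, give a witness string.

Witness: p g c b

Derivation 1: P0 ⇒ p Arg ⇒ p g Stmt ⇒ p g c b
Derivation 2: P0 ⇒ p Arg ⇒ p Fact b ⇒ p g c b

Two distinct leftmost derivations for the same string.

Ambiguous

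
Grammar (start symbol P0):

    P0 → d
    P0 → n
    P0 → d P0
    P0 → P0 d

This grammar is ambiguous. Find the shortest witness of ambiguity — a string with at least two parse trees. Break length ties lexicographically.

length 1: no string has ≥2 trees
length 2: d d has 2 parse trees

Two derivations of d d:
  P0 ⇒ d P0 ⇒ d d
  P0 ⇒ P0 d ⇒ d d

d d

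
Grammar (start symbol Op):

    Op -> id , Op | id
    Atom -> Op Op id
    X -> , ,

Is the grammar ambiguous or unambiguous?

Only Op is reachable from Op; ignoring the rest: Right-recursive list with a separator: after each atom, whether the separator follows determines the rule. One parse per string.

Unambiguous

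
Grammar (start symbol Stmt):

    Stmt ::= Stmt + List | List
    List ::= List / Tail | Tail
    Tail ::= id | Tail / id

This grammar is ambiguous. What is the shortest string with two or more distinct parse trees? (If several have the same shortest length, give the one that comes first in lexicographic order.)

length 1: no string has ≥2 trees
length 3: id / id has 2 parse trees

Two derivations of id / id:
  Stmt ⇒ List ⇒ List / Tail ⇒ Tail / Tail ⇒ id / Tail ⇒ id / id
  Stmt ⇒ List ⇒ Tail ⇒ Tail / id ⇒ id / id

id / id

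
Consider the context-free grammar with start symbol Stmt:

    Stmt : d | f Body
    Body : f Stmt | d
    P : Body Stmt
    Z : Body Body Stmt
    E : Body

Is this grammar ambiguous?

(P, Z, E are unreachable from Stmt, so their rules don't affect L(Stmt).) The reachable rules are right-linear with at most one rule per (nonterminal, next-terminal) pair. Each input token forces the next rule, so parsing is deterministic.

Unambiguous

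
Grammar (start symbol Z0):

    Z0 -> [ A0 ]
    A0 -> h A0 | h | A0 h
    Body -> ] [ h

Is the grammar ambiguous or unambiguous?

Witness: [ h h ]

Derivation 1: Z0 ⇒ [ A0 ] ⇒ [ h A0 ] ⇒ [ h h ]
Derivation 2: Z0 ⇒ [ A0 ] ⇒ [ A0 h ] ⇒ [ h h ]

Two distinct leftmost derivations for the same string.

Ambiguous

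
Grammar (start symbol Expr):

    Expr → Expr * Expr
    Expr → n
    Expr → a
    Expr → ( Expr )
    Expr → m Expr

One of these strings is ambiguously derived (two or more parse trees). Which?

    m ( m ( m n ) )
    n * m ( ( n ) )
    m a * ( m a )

m a * ( m a )

m ( m ( m n ) ): 1 tree
n * m ( ( n ) ): 1 tree
m a * ( m a ): 2 trees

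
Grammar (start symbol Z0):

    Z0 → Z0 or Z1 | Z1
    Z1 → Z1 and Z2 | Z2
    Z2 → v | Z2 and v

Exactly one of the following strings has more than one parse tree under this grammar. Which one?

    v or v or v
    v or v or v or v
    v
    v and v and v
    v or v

v or v or v: 1 tree
v or v or v or v: 1 tree
v: 1 tree
v and v and v: 4 trees
v or v: 1 tree

v and v and v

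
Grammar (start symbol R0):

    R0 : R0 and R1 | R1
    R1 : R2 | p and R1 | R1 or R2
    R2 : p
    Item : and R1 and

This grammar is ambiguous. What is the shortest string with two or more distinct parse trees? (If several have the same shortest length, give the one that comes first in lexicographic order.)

length 1: no string has ≥2 trees
length 3: p and p has 2 parse trees

Two derivations of p and p:
  R0 ⇒ R0 and R1 ⇒ R1 and R1 ⇒ R2 and R1 ⇒ p and R1 ⇒ p and R2 ⇒ p and p
  R0 ⇒ R1 ⇒ p and R1 ⇒ p and R2 ⇒ p and p

p and p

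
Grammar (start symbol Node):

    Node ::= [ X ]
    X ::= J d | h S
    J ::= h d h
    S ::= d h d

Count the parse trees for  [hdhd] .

Parse trees for [hdhd]:
  [Node [ [X [J h d h] d] ]]
  [Node [ [X h [S d h d]] ]]

2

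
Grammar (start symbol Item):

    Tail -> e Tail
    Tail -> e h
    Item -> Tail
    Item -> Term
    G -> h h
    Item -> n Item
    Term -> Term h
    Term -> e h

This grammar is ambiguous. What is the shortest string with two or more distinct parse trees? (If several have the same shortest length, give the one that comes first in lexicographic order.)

e h

length 2: e h has 2 parse trees

Two derivations of e h:
  Item ⇒ Tail ⇒ e h
  Item ⇒ Term ⇒ e h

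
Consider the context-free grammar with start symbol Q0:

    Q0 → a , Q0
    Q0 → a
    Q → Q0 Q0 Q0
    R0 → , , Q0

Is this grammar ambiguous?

Unambiguous

(R0, Q are unreachable from Q0, so their rules don't affect L(Q0).) The reachable grammar is A → atom sep A | atom. Each atom is followed by either the separator (recurse) or end-of-string (stop) — no choice point.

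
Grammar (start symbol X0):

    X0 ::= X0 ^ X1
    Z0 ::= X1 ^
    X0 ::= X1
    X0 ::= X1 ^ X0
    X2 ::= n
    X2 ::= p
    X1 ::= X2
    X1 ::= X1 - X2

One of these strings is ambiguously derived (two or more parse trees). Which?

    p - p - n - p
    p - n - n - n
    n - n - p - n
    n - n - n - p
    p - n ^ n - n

p - n ^ n - n

p - p - n - p: 1 tree
p - n - n - n: 1 tree
n - n - p - n: 1 tree
n - n - n - p: 1 tree
p - n ^ n - n: 2 trees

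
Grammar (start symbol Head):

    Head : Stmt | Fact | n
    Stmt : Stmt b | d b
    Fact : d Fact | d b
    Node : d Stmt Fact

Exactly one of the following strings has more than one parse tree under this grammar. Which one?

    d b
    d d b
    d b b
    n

d b: 2 trees
d d b: 1 tree
d b b: 1 tree
n: 1 tree

d b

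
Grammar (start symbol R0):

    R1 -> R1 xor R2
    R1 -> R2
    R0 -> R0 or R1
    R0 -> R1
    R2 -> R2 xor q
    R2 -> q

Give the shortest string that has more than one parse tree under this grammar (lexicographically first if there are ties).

length 1: no string has ≥2 trees
length 3: q xor q has 2 parse trees

Two derivations of q xor q:
  R0 ⇒ R1 ⇒ R1 xor R2 ⇒ R2 xor R2 ⇒ q xor R2 ⇒ q xor q
  R0 ⇒ R1 ⇒ R2 ⇒ R2 xor q ⇒ q xor q

q xor q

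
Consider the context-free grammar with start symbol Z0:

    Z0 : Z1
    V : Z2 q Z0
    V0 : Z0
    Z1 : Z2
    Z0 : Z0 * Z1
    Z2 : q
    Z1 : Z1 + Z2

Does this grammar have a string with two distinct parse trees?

Only Z0, Z1, Z2 are reachable from Z0; ignoring the rest: This is a standard precedence ladder (Z0 over Z1 over Z2), with each level left-recursive on its own operator ('*' at Z0, '+' at Z1). That structure is LR(1), hence unambiguous.

Unambiguous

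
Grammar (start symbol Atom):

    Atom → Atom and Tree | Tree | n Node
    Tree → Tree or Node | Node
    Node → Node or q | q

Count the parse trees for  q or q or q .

4

Parse trees for q or q or q:
  [Atom [Tree [Tree [Node q]] or [Node [Node q] or q]]]
  [Atom [Tree [Tree [Tree [Node q]] or [Node q]] or [Node q]]]
  [Atom [Tree [Tree [Node [Node q] or q]] or [Node q]]]
  [Atom [Tree [Node [Node [Node q] or q] or q]]]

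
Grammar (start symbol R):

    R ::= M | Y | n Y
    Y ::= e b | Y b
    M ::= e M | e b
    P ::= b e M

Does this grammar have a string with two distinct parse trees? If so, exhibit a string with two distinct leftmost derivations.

Ambiguous

Witness: e b

Derivation 1: R ⇒ M ⇒ e b
Derivation 2: R ⇒ Y ⇒ e b

Two distinct leftmost derivations for the same string.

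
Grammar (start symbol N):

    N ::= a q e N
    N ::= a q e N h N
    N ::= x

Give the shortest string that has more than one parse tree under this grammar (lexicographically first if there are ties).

length 1: no string has ≥2 trees
length 4: no string has ≥2 trees
length 6: no string has ≥2 trees
length 7: no string has ≥2 trees
length 9: a q e a q e x h x has 2 parse trees

Two derivations of a q e a q e x h x:
  N ⇒ a q e N ⇒ a q e a q e N h N ⇒ a q e a q e x h N ⇒ a q e a q e x h x
  N ⇒ a q e N h N ⇒ a q e a q e N h N ⇒ a q e a q e x h N ⇒ a q e a q e x h x

a q e a q e x h x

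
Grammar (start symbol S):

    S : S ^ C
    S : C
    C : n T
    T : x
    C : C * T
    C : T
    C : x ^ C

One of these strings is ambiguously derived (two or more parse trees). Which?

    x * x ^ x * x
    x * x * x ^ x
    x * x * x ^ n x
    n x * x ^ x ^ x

n x * x ^ x ^ x

x * x ^ x * x: 1 tree
x * x * x ^ x: 1 tree
x * x * x ^ n x: 1 tree
n x * x ^ x ^ x: 2 trees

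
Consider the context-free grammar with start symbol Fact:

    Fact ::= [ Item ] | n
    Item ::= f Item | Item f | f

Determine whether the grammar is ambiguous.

Ambiguous

Witness: [ f f ]

Derivation 1: Fact ⇒ [ Item ] ⇒ [ f Item ] ⇒ [ f f ]
Derivation 2: Fact ⇒ [ Item ] ⇒ [ Item f ] ⇒ [ f f ]

Two distinct leftmost derivations for the same string.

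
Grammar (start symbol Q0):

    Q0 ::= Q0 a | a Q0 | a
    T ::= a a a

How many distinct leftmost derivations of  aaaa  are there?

Parse trees for aaaa:
  [Q0 [Q0 [Q0 [Q0 a] a] a] a]
  [Q0 [Q0 [Q0 a [Q0 a]] a] a]
  [Q0 [Q0 a [Q0 [Q0 a] a]] a]
  [Q0 [Q0 a [Q0 a [Q0 a]]] a]
  [Q0 a [Q0 [Q0 [Q0 a] a] a]]
  [Q0 a [Q0 [Q0 a [Q0 a]] a]]
  [Q0 a [Q0 a [Q0 [Q0 a] a]]]
  [Q0 a [Q0 a [Q0 a [Q0 a]]]]

8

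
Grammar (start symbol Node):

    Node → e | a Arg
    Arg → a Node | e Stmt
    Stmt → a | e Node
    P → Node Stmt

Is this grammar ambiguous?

(P is unreachable from Node, so its rules don't affect L(Node).) The reachable rules are right-linear with at most one rule per (nonterminal, next-terminal) pair. Each input token forces the next rule, so parsing is deterministic.

Unambiguous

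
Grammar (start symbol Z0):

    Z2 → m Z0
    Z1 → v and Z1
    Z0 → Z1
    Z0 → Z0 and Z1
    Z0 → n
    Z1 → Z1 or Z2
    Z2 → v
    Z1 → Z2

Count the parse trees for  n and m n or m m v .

1

Parse trees for n and m n or m m v:
  [Z0 [Z0 n] and [Z1 [Z1 [Z2 m [Z0 n]]] or [Z2 m [Z0 [Z1 [Z2 m [Z0 [Z1 [Z2 v]]]]]]]]]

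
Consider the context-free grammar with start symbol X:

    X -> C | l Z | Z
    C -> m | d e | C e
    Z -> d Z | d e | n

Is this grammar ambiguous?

Ambiguous

Witness: d e

Derivation 1: X ⇒ C ⇒ d e
Derivation 2: X ⇒ Z ⇒ d e

Two distinct leftmost derivations for the same string.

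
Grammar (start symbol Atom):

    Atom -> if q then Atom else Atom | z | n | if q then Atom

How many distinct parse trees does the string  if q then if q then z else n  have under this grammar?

Parse trees for if q then if q then z else n:
  [Atom if q then [Atom if q then [Atom z]] else [Atom n]]
  [Atom if q then [Atom if q then [Atom z] else [Atom n]]]

2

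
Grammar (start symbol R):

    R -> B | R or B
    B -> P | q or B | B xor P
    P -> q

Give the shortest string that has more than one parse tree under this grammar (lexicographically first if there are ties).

length 1: no string has ≥2 trees
length 3: q or q has 2 parse trees

Two derivations of q or q:
  R ⇒ B ⇒ q or B ⇒ q or P ⇒ q or q
  R ⇒ R or B ⇒ B or B ⇒ P or B ⇒ q or B ⇒ q or P ⇒ q or q

q or q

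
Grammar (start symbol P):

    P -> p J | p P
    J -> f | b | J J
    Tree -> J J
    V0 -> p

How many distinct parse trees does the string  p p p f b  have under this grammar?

Parse trees for p p p f b:
  [P p [P p [P p [J [J f] [J b]]]]]

1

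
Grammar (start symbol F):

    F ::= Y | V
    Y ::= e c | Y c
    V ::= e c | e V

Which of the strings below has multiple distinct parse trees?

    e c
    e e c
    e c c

e c: 2 trees
e e c: 1 tree
e c c: 1 tree

e c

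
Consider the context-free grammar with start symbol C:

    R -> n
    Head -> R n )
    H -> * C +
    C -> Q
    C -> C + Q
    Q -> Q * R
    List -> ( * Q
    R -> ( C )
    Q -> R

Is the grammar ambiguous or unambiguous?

Only C, Q, R are reachable from C; ignoring the rest: The grammar is stratified — C handles '+' (left-recursive), Q handles '*', R atoms. Each operator has a fixed associativity and precedence level, so every string has one parse.

Unambiguous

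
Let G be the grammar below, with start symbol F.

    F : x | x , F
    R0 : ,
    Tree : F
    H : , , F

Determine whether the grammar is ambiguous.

(R0, Tree, H are unreachable from F, so their rules don't affect L(F).) Right-recursive list with a separator: after each atom, whether the separator follows determines the rule. One parse per string.

Unambiguous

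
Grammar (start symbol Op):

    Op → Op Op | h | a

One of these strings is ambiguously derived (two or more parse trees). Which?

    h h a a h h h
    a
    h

h h a a h h h: 132 trees
a: 1 tree
h: 1 tree

h h a a h h h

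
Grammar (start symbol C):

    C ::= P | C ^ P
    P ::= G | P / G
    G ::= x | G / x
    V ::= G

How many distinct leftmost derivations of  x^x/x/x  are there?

Parse trees for x^x/x/x:
  [C [C [P [G x]]] ^ [P [G [G [G x] / x] / x]]]
  [C [C [P [G x]]] ^ [P [P [G x]] / [G [G x] / x]]]
  [C [C [P [G x]]] ^ [P [P [G [G x] / x]] / [G x]]]
  [C [C [P [G x]]] ^ [P [P [P [G x]] / [G x]] / [G x]]]

4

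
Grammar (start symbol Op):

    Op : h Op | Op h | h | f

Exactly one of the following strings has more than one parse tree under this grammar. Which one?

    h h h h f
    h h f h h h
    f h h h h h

h h h h f: 1 tree
h h f h h h: 10 trees
f h h h h h: 1 tree

h h f h h h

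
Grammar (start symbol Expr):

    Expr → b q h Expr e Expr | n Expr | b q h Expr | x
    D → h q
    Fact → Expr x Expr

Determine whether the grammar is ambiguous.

Ambiguous

Witness: b q h b q h x e x

Derivation 1: Expr ⇒ b q h Expr e Expr ⇒ b q h b q h Expr e Expr ⇒ b q h b q h x e Expr ⇒ b q h b q h x e x
Derivation 2: Expr ⇒ b q h Expr ⇒ b q h b q h Expr e Expr ⇒ b q h b q h x e Expr ⇒ b q h b q h x e x

Two distinct leftmost derivations for the same string.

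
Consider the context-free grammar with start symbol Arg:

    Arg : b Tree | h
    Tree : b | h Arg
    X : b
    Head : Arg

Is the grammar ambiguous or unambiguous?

(X, Head are unreachable from Arg, so their rules don't affect L(Arg).) The reachable rules are right-linear with at most one rule per (nonterminal, next-terminal) pair. Each input token forces the next rule, so parsing is deterministic.

Unambiguous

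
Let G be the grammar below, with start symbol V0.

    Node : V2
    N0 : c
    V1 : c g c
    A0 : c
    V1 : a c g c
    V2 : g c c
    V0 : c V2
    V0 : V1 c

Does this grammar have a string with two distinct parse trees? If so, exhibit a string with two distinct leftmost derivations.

Ambiguous

Witness: c g c c

Derivation 1: V0 ⇒ c V2 ⇒ c g c c
Derivation 2: V0 ⇒ V1 c ⇒ c g c c

Two distinct leftmost derivations for the same string.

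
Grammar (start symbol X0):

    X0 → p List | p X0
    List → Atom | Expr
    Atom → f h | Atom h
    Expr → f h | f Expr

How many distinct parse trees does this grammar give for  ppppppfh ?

Parse trees for ppppppfh:
  [X0 p [X0 p [X0 p [X0 p [X0 p [X0 p [List [Atom f h]]]]]]]]
  [X0 p [X0 p [X0 p [X0 p [X0 p [X0 p [List [Expr f h]]]]]]]]

2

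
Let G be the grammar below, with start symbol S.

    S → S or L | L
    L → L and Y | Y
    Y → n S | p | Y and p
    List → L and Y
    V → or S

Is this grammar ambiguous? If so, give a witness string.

Witness: p and p

Derivation 1: S ⇒ L ⇒ L and Y ⇒ Y and Y ⇒ p and Y ⇒ p and p
Derivation 2: S ⇒ L ⇒ Y ⇒ Y and p ⇒ p and p

Two distinct leftmost derivations for the same string.

Ambiguous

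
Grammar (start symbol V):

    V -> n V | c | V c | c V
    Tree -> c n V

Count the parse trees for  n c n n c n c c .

Parse trees for n c n n c n c c:
  [V n [V [V c [V n [V n [V c [V n [V c]]]]]] c]]
  [V n [V c [V n [V n [V [V c [V n [V c]]] c]]]]]
  [V n [V c [V n [V n [V c [V n [V [V c] c]]]]]]]
  [V n [V c [V n [V n [V c [V n [V c [V c]]]]]]]]
  [V n [V c [V n [V n [V c [V [V n [V c]] c]]]]]]
  [V n [V c [V n [V [V n [V c [V n [V c]]]] c]]]]
  [V n [V c [V [V n [V n [V c [V n [V c]]]]] c]]]
  [V [V n [V c [V n [V n [V c [V n [V c]]]]]]] c]

8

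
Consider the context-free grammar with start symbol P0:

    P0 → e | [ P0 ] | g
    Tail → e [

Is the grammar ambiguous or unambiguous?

Unambiguous

Only P0 is reachable from P0; ignoring the rest: L(P0) is { openⁿ atom closeⁿ : n ≥ 0 }. The bracket depth fixes n, and the derivation is forced at every step.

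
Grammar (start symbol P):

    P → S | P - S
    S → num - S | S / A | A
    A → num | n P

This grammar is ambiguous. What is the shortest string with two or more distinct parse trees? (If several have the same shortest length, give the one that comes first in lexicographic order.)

length 1: no string has ≥2 trees
length 2: no string has ≥2 trees
length 3: num - num has 2 parse trees

Two derivations of num - num:
  P ⇒ S ⇒ num - S ⇒ num - A ⇒ num - num
  P ⇒ P - S ⇒ S - S ⇒ A - S ⇒ num - S ⇒ num - A ⇒ num - num

num - num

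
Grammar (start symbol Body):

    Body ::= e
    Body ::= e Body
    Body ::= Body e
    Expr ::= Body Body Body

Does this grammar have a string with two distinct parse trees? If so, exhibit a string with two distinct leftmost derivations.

Ambiguous

Witness: e e

Derivation 1: Body ⇒ e Body ⇒ e e
Derivation 2: Body ⇒ Body e ⇒ e e

Two distinct leftmost derivations for the same string.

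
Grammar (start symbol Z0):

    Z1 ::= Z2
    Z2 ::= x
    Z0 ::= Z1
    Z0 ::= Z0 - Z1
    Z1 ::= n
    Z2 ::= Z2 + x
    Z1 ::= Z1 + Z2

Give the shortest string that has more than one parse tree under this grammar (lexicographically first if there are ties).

length 1: no string has ≥2 trees
length 3: x + x has 2 parse trees

Two derivations of x + x:
  Z0 ⇒ Z1 ⇒ Z2 ⇒ Z2 + x ⇒ x + x
  Z0 ⇒ Z1 ⇒ Z1 + Z2 ⇒ Z2 + Z2 ⇒ x + Z2 ⇒ x + x

x + x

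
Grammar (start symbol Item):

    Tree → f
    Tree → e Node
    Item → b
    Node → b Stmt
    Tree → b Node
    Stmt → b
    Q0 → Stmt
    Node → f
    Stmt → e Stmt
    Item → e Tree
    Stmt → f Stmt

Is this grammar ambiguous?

Only Item, Tree, Node, Stmt are reachable from Item; ignoring the rest: The reachable rules are right-linear with at most one rule per (nonterminal, next-terminal) pair. Each input token forces the next rule, so parsing is deterministic.

Unambiguous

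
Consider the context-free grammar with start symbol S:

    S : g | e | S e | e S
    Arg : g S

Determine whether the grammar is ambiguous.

Ambiguous

Witness: e e

Derivation 1: S ⇒ S e ⇒ e e
Derivation 2: S ⇒ e S ⇒ e e

Two distinct leftmost derivations for the same string.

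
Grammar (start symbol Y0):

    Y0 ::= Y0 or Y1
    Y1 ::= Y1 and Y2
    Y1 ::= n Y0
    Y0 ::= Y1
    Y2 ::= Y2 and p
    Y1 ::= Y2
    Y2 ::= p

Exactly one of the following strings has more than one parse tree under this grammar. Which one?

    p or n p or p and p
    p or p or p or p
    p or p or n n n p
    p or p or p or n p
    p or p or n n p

p or n p or p and p: 5 trees
p or p or p or p: 1 tree
p or p or n n n p: 1 tree
p or p or p or n p: 1 tree
p or p or n n p: 1 tree

p or n p or p and p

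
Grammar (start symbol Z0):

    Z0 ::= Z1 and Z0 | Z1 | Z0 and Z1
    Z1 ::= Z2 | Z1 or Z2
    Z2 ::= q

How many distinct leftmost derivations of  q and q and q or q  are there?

4

Parse trees for q and q and q or q:
  [Z0 [Z1 [Z2 q]] and [Z0 [Z1 [Z2 q]] and [Z0 [Z1 [Z1 [Z2 q]] or [Z2 q]]]]]
  [Z0 [Z1 [Z2 q]] and [Z0 [Z0 [Z1 [Z2 q]]] and [Z1 [Z1 [Z2 q]] or [Z2 q]]]]
  [Z0 [Z0 [Z1 [Z2 q]] and [Z0 [Z1 [Z2 q]]]] and [Z1 [Z1 [Z2 q]] or [Z2 q]]]
  [Z0 [Z0 [Z0 [Z1 [Z2 q]]] and [Z1 [Z2 q]]] and [Z1 [Z1 [Z2 q]] or [Z2 q]]]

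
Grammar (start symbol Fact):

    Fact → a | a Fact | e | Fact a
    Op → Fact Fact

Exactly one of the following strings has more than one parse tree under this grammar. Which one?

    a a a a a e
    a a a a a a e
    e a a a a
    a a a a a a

a a a a a a

a a a a a e: 1 tree
a a a a a a e: 1 tree
e a a a a: 1 tree
a a a a a a: 32 trees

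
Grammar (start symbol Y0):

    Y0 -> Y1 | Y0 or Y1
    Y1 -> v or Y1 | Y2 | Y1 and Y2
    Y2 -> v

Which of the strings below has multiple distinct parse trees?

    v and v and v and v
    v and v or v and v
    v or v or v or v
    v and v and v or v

v or v or v or v

v and v and v and v: 1 tree
v and v or v and v: 1 tree
v or v or v or v: 8 trees
v and v and v or v: 1 tree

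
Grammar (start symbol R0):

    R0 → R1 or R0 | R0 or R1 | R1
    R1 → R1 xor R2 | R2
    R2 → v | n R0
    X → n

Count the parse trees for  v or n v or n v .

Parse trees for v or n v or n v:
  [R0 [R1 [R2 v]] or [R0 [R1 [R2 n [R0 [R1 [R2 v]]]]] or [R0 [R1 [R2 n [R0 [R1 [R2 v]]]]]]]]
  [R0 [R1 [R2 v]] or [R0 [R0 [R1 [R2 n [R0 [R1 [R2 v]]]]]] or [R1 [R2 n [R0 [R1 [R2 v]]]]]]]
  [R0 [R1 [R2 v]] or [R0 [R1 [R2 n [R0 [R1 [R2 v]] or [R0 [R1 [R2 n [R0 [R1 [R2 v]]]]]]]]]]]
  [R0 [R1 [R2 v]] or [R0 [R1 [R2 n [R0 [R0 [R1 [R2 v]]] or [R1 [R2 n [R0 [R1 [R2 v]]]]]]]]]]
  [R0 [R0 [R1 [R2 v]]] or [R1 [R2 n [R0 [R1 [R2 v]] or [R0 [R1 [R2 n [R0 [R1 [R2 v]]]]]]]]]]
  [R0 [R0 [R1 [R2 v]]] or [R1 [R2 n [R0 [R0 [R1 [R2 v]]] or [R1 [R2 n [R0 [R1 [R2 v]]]]]]]]]
  [R0 [R0 [R1 [R2 v]] or [R0 [R1 [R2 n [R0 [R1 [R2 v]]]]]]] or [R1 [R2 n [R0 [R1 [R2 v]]]]]]
  [R0 [R0 [R0 [R1 [R2 v]]] or [R1 [R2 n [R0 [R1 [R2 v]]]]]] or [R1 [R2 n [R0 [R1 [R2 v]]]]]]

8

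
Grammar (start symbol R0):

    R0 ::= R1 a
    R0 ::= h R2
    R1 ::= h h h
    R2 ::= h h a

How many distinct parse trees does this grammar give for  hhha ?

Parse trees for hhha:
  [R0 [R1 h h h] a]
  [R0 h [R2 h h a]]

2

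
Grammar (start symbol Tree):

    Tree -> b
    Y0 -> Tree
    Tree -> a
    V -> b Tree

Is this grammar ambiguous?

Only Tree is reachable from Tree; ignoring the rest: Restricted to the reachable nonterminals, every rule has the form A → t or A → t B, and no two rules for the same A share a first terminal. The grammar encodes a DFA — one run per string.

Unambiguous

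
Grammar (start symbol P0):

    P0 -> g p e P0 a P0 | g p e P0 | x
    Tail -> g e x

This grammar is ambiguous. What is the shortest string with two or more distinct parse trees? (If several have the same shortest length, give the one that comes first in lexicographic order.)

length 1: no string has ≥2 trees
length 4: no string has ≥2 trees
length 6: no string has ≥2 trees
length 7: no string has ≥2 trees
length 9: g p e g p e x a x has 2 parse trees

Two derivations of g p e g p e x a x:
  P0 ⇒ g p e P0 a P0 ⇒ g p e g p e P0 a P0 ⇒ g p e g p e x a P0 ⇒ g p e g p e x a x
  P0 ⇒ g p e P0 ⇒ g p e g p e P0 a P0 ⇒ g p e g p e x a P0 ⇒ g p e g p e x a x

g p e g p e x a x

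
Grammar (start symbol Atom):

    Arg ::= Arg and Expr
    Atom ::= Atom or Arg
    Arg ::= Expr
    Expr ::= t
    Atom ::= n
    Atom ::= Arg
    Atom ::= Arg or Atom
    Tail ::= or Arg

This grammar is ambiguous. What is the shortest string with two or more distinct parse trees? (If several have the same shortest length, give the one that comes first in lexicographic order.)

t or t

length 1: no string has ≥2 trees
length 3: t or t has 2 parse trees

Two derivations of t or t:
  Atom ⇒ Atom or Arg ⇒ Arg or Arg ⇒ Expr or Arg ⇒ t or Arg ⇒ t or Expr ⇒ t or t
  Atom ⇒ Arg or Atom ⇒ Expr or Atom ⇒ t or Atom ⇒ t or Arg ⇒ t or Expr ⇒ t or t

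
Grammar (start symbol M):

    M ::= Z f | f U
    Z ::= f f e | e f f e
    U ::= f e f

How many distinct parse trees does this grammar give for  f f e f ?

2

Parse trees for f f e f:
  [M [Z f f e] f]
  [M f [U f e f]]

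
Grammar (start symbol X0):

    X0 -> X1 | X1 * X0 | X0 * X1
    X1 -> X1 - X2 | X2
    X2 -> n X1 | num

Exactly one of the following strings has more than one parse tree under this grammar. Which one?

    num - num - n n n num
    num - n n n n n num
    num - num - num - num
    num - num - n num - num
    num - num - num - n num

num - num - n n n num: 1 tree
num - n n n n n num: 1 tree
num - num - num - num: 1 tree
num - num - n num - num: 2 trees
num - num - num - n num: 1 tree

num - num - n num - num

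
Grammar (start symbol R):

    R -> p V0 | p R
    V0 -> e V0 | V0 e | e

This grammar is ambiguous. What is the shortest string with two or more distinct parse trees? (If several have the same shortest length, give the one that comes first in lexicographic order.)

p e e

length 2: no string has ≥2 trees
length 3: p e e has 2 parse trees

Two derivations of p e e:
  R ⇒ p V0 ⇒ p e V0 ⇒ p e e
  R ⇒ p V0 ⇒ p V0 e ⇒ p e e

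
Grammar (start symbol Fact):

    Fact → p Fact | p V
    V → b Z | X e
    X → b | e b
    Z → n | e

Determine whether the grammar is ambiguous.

Ambiguous

Witness: p b e

Derivation 1: Fact ⇒ p V ⇒ p b Z ⇒ p b e
Derivation 2: Fact ⇒ p V ⇒ p X e ⇒ p b e

Two distinct leftmost derivations for the same string.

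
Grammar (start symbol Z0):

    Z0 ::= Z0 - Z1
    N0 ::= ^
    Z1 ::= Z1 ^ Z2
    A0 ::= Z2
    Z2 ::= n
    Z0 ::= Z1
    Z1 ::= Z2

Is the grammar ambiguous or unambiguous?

Only Z0, Z1, Z2 are reachable from Z0; ignoring the rest: Z0 → Z0 - Z1 | Z1  ;  Z1 → Z1 ^ Z2 | Z2  — a left-associative chain with Z2 at the bottom. Each string factors uniquely by precedence.

Unambiguous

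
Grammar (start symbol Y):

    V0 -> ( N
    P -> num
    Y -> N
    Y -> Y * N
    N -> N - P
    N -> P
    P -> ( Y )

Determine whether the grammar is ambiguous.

Unambiguous

(V0 is unreachable from Y, so its rules don't affect L(Y).) Y → Y * N | N  ;  N → N - P | P  — a left-associative chain with P at the bottom. Each string factors uniquely by precedence.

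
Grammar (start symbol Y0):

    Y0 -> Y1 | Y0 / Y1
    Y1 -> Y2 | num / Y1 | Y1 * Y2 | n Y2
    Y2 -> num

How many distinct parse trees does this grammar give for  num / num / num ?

4

Parse trees for num / num / num:
  [Y0 [Y1 num / [Y1 num / [Y1 [Y2 num]]]]]
  [Y0 [Y0 [Y1 [Y2 num]]] / [Y1 num / [Y1 [Y2 num]]]]
  [Y0 [Y0 [Y1 num / [Y1 [Y2 num]]]] / [Y1 [Y2 num]]]
  [Y0 [Y0 [Y0 [Y1 [Y2 num]]] / [Y1 [Y2 num]]] / [Y1 [Y2 num]]]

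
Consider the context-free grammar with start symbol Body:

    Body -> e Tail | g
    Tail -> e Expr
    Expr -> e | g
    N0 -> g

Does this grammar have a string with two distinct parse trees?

Unambiguous

(N0 is unreachable from Body, so its rules don't affect L(Body).) Each reachable nonterminal has at most one production per leading terminal, and all productions are right-linear; the derivation is determined token-by-token.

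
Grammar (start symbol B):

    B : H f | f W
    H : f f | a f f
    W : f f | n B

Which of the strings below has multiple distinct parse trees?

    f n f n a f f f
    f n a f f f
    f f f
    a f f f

f n f n a f f f: 1 tree
f n a f f f: 1 tree
f f f: 2 trees
a f f f: 1 tree

f f f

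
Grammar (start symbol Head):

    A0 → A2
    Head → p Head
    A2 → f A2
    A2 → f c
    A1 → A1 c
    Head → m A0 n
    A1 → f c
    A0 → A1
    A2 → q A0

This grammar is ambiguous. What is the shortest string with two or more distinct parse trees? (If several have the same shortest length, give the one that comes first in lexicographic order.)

length 4: m f c n has 2 parse trees

Two derivations of m f c n:
  Head ⇒ m A0 n ⇒ m A2 n ⇒ m f c n
  Head ⇒ m A0 n ⇒ m A1 n ⇒ m f c n

m f c n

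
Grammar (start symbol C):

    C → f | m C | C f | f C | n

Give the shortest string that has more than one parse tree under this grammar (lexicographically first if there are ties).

length 1: no string has ≥2 trees
length 2: f f has 2 parse trees

Two derivations of f f:
  C ⇒ C f ⇒ f f
  C ⇒ f C ⇒ f f

f f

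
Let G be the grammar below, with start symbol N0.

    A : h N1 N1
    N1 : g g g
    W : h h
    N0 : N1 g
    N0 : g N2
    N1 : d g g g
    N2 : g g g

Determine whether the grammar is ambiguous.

Ambiguous

Witness: g g g g

Derivation 1: N0 ⇒ N1 g ⇒ g g g g
Derivation 2: N0 ⇒ g N2 ⇒ g g g g

Two distinct leftmost derivations for the same string.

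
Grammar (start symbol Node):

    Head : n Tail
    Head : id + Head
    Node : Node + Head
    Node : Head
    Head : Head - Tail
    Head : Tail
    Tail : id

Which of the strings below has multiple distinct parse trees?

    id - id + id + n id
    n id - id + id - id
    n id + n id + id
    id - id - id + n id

id - id + id + n id: 2 trees
n id - id + id - id: 1 tree
n id + n id + id: 1 tree
id - id - id + n id: 1 tree

id - id + id + n id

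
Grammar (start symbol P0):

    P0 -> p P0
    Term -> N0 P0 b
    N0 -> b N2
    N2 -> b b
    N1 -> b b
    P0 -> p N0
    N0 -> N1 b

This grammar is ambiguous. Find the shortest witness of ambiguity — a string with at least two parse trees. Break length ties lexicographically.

p b b b

length 4: p b b b has 2 parse trees

Two derivations of p b b b:
  P0 ⇒ p N0 ⇒ p b N2 ⇒ p b b b
  P0 ⇒ p N0 ⇒ p N1 b ⇒ p b b b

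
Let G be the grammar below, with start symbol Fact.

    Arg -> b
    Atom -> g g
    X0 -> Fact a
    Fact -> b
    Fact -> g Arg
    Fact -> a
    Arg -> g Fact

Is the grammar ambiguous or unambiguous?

Only Fact, Arg are reachable from Fact; ignoring the rest: Each reachable nonterminal has at most one production per leading terminal, and all productions are right-linear; the derivation is determined token-by-token.

Unambiguous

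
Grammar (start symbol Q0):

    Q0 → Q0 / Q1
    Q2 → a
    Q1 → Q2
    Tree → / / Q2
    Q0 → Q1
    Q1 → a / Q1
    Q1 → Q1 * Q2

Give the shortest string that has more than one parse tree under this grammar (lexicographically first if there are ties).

length 1: no string has ≥2 trees
length 3: a / a has 2 parse trees

Two derivations of a / a:
  Q0 ⇒ Q0 / Q1 ⇒ Q1 / Q1 ⇒ Q2 / Q1 ⇒ a / Q1 ⇒ a / Q2 ⇒ a / a
  Q0 ⇒ Q1 ⇒ a / Q1 ⇒ a / Q2 ⇒ a / a

a / a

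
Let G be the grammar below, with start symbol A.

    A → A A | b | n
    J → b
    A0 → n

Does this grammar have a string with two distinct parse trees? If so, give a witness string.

Ambiguous

Witness: b b b

Derivation 1: A ⇒ A A ⇒ A A A ⇒ b A A ⇒ b b A ⇒ b b b
Derivation 2: A ⇒ A A ⇒ b A ⇒ b A A ⇒ b b A ⇒ b b b

Two distinct leftmost derivations for the same string.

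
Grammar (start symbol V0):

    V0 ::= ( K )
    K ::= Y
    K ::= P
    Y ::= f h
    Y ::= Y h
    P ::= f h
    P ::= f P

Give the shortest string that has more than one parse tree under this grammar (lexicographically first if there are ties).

length 4: ( f h ) has 2 parse trees

Two derivations of ( f h ):
  V0 ⇒ ( K ) ⇒ ( Y ) ⇒ ( f h )
  V0 ⇒ ( K ) ⇒ ( P ) ⇒ ( f h )

( f h )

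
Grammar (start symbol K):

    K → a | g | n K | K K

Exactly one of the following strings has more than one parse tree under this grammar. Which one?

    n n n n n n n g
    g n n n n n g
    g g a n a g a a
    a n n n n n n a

n n n n n n n g: 1 tree
g n n n n n g: 1 tree
g g a n a g a a: 227 trees
a n n n n n n a: 1 tree

g g a n a g a a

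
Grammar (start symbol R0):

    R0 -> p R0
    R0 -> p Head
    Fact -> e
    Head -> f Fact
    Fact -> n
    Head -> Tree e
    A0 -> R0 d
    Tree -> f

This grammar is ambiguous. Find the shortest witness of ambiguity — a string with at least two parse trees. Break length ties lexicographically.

p f e

length 3: p f e has 2 parse trees

Two derivations of p f e:
  R0 ⇒ p Head ⇒ p f Fact ⇒ p f e
  R0 ⇒ p Head ⇒ p Tree e ⇒ p f e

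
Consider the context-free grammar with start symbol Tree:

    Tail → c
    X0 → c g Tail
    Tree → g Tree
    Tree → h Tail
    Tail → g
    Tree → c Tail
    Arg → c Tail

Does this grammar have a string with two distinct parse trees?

Unambiguous

Only Tree, Tail are reachable from Tree; ignoring the rest: The reachable rules are right-linear with at most one rule per (nonterminal, next-terminal) pair. Each input token forces the next rule, so parsing is deterministic.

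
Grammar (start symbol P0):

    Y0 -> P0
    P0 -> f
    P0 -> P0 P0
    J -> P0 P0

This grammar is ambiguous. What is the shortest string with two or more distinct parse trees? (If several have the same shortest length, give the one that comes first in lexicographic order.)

f f f

length 1: no string has ≥2 trees
length 2: no string has ≥2 trees
length 3: f f f has 2 parse trees

Two derivations of f f f:
  P0 ⇒ P0 P0 ⇒ f P0 ⇒ f P0 P0 ⇒ f f P0 ⇒ f f f
  P0 ⇒ P0 P0 ⇒ P0 P0 P0 ⇒ f P0 P0 ⇒ f f P0 ⇒ f f f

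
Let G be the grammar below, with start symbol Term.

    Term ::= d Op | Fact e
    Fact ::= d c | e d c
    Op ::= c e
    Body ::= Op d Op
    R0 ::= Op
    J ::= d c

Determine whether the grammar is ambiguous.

Witness: d c e

Derivation 1: Term ⇒ d Op ⇒ d c e
Derivation 2: Term ⇒ Fact e ⇒ d c e

Two distinct leftmost derivations for the same string.

Ambiguous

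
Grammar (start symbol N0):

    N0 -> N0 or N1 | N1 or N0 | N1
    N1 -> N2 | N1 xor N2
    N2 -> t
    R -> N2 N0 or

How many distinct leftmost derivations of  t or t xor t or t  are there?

4

Parse trees for t or t xor t or t:
  [N0 [N0 [N0 [N1 [N2 t]]] or [N1 [N1 [N2 t]] xor [N2 t]]] or [N1 [N2 t]]]
  [N0 [N0 [N1 [N2 t]] or [N0 [N1 [N1 [N2 t]] xor [N2 t]]]] or [N1 [N2 t]]]
  [N0 [N1 [N2 t]] or [N0 [N0 [N1 [N1 [N2 t]] xor [N2 t]]] or [N1 [N2 t]]]]
  [N0 [N1 [N2 t]] or [N0 [N1 [N1 [N2 t]] xor [N2 t]] or [N0 [N1 [N2 t]]]]]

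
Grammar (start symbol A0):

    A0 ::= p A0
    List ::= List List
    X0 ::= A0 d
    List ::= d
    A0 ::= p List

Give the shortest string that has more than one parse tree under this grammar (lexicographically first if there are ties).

p d d d

length 2: no string has ≥2 trees
length 3: no string has ≥2 trees
length 4: p d d d has 2 parse trees

Two derivations of p d d d:
  A0 ⇒ p List ⇒ p List List ⇒ p List List List ⇒ p d List List ⇒ p d d List ⇒ p d d d
  A0 ⇒ p List ⇒ p List List ⇒ p d List ⇒ p d List List ⇒ p d d List ⇒ p d d d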